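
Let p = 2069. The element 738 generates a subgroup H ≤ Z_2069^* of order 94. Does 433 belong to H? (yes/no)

433 ∈ ⟨738⟩ iff 433^94 ≡ 1 (mod 2069), since |⟨738⟩| = 94.
433^94 mod 2069 = 1.
Since 1 = 1, 433 lies in the subgroup.

yes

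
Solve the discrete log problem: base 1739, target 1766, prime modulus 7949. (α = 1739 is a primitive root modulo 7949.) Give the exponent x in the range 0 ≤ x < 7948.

3238

Baby-step giant-step with m = ceil(sqrt(7948)) = 90.
Baby table (1739^j mod 7949 for j=0..89):
  0:1  1:1739  2:3501  3:7254  4:7592  5:7148  6:6085  7:1696
  8:265  9:7742  10:5681  11:6601  12:783  13:2358  14:6827  15:4296
  16:6633  17:788  18:3104  19:485  20:821  21:4848  22:4732  23:1733
  24:1016  25:2146  26:3813  27:1341  28:2942  29:4931  30:5987  31:6152
  32:6923  33:4311  34:922  35:5609  36:628  37:3079  38:4704  39:735
  40:6325  41:5708  42:5860  43:7871  44:7440  45:5137  46:6516  47:3999
  48:6835  49:2310  50:2845  51:3177  52:248  53:2026  54:1807  55:2518
  56:6852  57:77  58:6719  59:7260  60:2128  61:4307  62:1915  63:7503
  64:3408  65:4507  66:7908  67:242  68:7490  69:4648  70:6688  71:1045
  72:4883  73:2005  74:5033  75:538  76:5549  77:7574  78:7642  79:6659
  80:6257  81:6691  82:6262  83:7437  84:7869  85:3962  86:6084  87:7906
  88:4713  89:488
Giant step factor: 1739^(-90) ≡ 1668 (mod 7949).
Scan 1766·1668^i mod 7949 for i = 0, 1, …:
  i=0: 1766   i=1: 4558   i=2: 3500   i=3: 3434
  i=4: 4632   i=5: 7697   i=6: 961   i=7: 5199
  i=8: 7522   i=9: 3174     …   i=34: 7623
  i=35: 4713
Match at i=35, j=88: x = 35·90 + 88 = 3238.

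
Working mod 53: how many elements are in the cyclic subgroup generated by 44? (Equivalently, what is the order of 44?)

The order of 44 must divide p − 1 = 52 = 2^2 · 13.
Divisors: 1, 2, 4, 13, 26, 52.
Check each in increasing order: 44^1 ≡ 44;  44^2 ≡ 28;  44^4 ≡ 42;  44^13 ≡ 1.
Smallest exponent giving 1 is 13.

13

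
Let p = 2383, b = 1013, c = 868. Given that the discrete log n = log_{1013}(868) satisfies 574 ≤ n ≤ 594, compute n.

Compute 1013^574 mod 2383 = 355, then multiply by 1013 repeatedly:
  1013^574=355  1013^575=2165  1013^576=785  1013^577=1666  1013^578=494
  1013^579=2375  1013^580=1428  1013^581=83  1013^582=674  1013^583=1224
  1013^584=752  1013^585=1599  1013^586=1730  1013^587=985  1013^588=1711
  1013^589=802  1013^590=2206  1013^591=1807  1013^592=347  1013^593=1210
  1013^594=868
Found 868 at exponent 594.

594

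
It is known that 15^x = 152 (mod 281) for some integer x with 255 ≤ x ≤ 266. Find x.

Compute 15^255 mod 281 = 147, then multiply by 15 repeatedly:
  15^255=147  15^256=238  15^257=198  15^258=160  15^259=152
Found 152 at exponent 259.

259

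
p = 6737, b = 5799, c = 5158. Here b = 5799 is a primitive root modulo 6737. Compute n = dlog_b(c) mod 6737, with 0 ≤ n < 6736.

564

Baby-step giant-step with m = ceil(sqrt(6736)) = 83.
Baby table (5799^j mod 6737 for j=0..82):
  0:1  1:5799  2:4034  3:2302  4:3301  5:2682  6:3922  7:6303
  8:2872  9:864  10:4745  11:2347  12:1513  13:2313  14:6457  15:6634
  16:2296  17:2192  18:5426  19:3584  20:6708  21:254  22:4280  23:612
  24:5326  25:3066  26:791  27:5849  28:4293  29:1892  30:3872  31:6044
  32:3282  33:293  34:1383  35:2987  36:786  37:3802  38:4334  39:3856
  40:841  41:6108  42:3883  43:2463  44:497  45:5404  46:4009  47:5541
  48:3506  49:5765  50:2241  51:6623  52:5877  53:4977  54:315  55:958
  56:4154  57:4271  58:2317  59:2705  60:2559  61:4767  62:1922  63:2680
  64:5798  65:4972  66:5005  67:999  68:6118  69:1240  70:2381  71:3306
  72:4729  73:3881  74:4339  75:5903  76:800  77:4144  78:177  79:2399
  80:6633  81:3234  82:4895
Giant step factor: 5799^(-83) ≡ 2163 (mod 6737).
Scan 5158·2163^i mod 6737 for i = 0, 1, …:
  i=0: 5158   i=1: 282   i=2: 3636   i=3: 2589
  i=4: 1560   i=5: 5780   i=6: 5005
Match at i=6, j=66: n = 6·83 + 66 = 564.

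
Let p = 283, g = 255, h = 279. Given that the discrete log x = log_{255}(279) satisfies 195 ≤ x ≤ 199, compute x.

195

Compute 255^195 mod 283 = 279, then multiply by 255 repeatedly:
  255^195=279
Found 279 at exponent 195.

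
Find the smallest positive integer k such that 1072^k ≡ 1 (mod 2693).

2692

The order of 1072 must divide p − 1 = 2692 = 2^2 · 673.
Divisors: 1, 2, 4, 673, 1346, 2692.
Check each in increasing order: 1072^1 ≡ 1072;  1072^2 ≡ 1966;  1072^4 ≡ 701;  1072^673 ≡ 859;  1072^1346 ≡ 2692;  1072^2692 ≡ 1.
Smallest exponent giving 1 is 2692.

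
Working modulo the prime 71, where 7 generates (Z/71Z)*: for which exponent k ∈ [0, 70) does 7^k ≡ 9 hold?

52

Baby-step giant-step with m = ceil(sqrt(70)) = 9.
Baby table (7^j mod 71 for j=0..8):
  0:1  1:7  2:49  3:59  4:58  5:51  6:2  7:14
  8:27
Giant step factor: 7^(-9) ≡ 68 (mod 71).
Scan 9·68^i mod 71 for i = 0, 1, …:
  i=0: 9   i=1: 44   i=2: 10   i=3: 41
  i=4: 19   i=5: 14
Match at i=5, j=7: k = 5·9 + 7 = 52.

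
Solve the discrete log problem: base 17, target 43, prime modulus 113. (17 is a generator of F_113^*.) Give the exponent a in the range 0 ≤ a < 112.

Baby-step giant-step with m = ceil(sqrt(112)) = 11.
Baby table (17^j mod 113 for j=0..10):
  0:1  1:17  2:63  3:54  4:14  5:12  6:91  7:78
  8:83  9:55  10:31
Giant step factor: 17^(-11) ≡ 110 (mod 113).
Scan 43·110^i mod 113 for i = 0, 1, …:
  i=0: 43   i=1: 97   i=2: 48   i=3: 82
  i=4: 93   i=5: 60   i=6: 46   i=7: 88
  i=8: 75   i=9: 1
Match at i=9, j=0: a = 9·11 + 0 = 99.

99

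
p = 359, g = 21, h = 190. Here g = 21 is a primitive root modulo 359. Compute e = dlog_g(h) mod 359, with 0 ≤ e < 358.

275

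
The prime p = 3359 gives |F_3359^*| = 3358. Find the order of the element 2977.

The order of 2977 must divide p − 1 = 3358 = 2 · 23 · 73.
Divisors: 1, 2, 23, 46, 73, 146, 1679, 3358.
Check each in increasing order: 2977^1 ≡ 2977;  2977^2 ≡ 1487;  2977^23 ≡ 733;  2977^46 ≡ 3208;  2977^73 ≡ 794;  2977^146 ≡ 2303;  2977^1679 ≡ 3358;  2977^3358 ≡ 1.
Smallest exponent giving 1 is 3358.

3358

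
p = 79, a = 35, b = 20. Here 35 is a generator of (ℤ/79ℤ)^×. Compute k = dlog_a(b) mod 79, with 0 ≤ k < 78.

4

Baby-step giant-step with m = ceil(sqrt(78)) = 9.
Baby table (35^j mod 79 for j=0..8):
  0:1  1:35  2:40  3:57  4:20  5:68  6:10  7:34
  8:5
Giant step factor: 35^(-9) ≡ 14 (mod 79).
Scan 20·14^i mod 79 for i = 0, 1, …:
  i=0: 20
Match at i=0, j=4: k = 0·9 + 4 = 4.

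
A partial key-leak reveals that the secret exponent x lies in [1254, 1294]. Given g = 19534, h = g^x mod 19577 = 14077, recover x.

Compute 19534^1254 mod 19577 = 8305, then multiply by 19534 repeatedly:
  19534^1254=8305  19534^1255=14848  19534^1256=7577  19534^1257=6998  19534^1258=12318
  19534^1259=18482  19534^1260=7931  19534^1261=11353  19534^1262=1246  19534^1263=5153
  19534^1264=13345  19534^1265=13475  19534^1266=7885  19534^1267=13331  19534^1268=14077
Found 14077 at exponent 1268.

1268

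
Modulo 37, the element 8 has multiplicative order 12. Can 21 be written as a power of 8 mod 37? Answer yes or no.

⟨8⟩ has order 12; its elements mod 37 are {1, 6, 8, 10, 11, 14, 23, 26, 27, 29, 31, 36}.
21 is not in this set.

no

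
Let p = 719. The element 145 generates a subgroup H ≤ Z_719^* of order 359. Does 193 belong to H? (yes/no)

193 ∈ ⟨145⟩ iff 193^359 ≡ 1 (mod 719), since |⟨145⟩| = 359.
193^359 mod 719 = 718.
Since 718 ≠ 1, 193 does not lie in the subgroup.

no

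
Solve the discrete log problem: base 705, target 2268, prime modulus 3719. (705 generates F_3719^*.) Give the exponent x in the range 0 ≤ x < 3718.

1297

Baby-step giant-step with m = ceil(sqrt(3718)) = 61.
Baby table (705^j mod 3719 for j=0..60):
  0:1  1:705  2:2398  3:2164  4:830  5:1267  6:675  7:3562
  8:885  9:2852  10:2400  11:3574  12:1907  13:1876  14:2335  15:2377
  16:2235  17:2538  18:451  19:1840  20:2988  21:1586  22:2430  23:2410
  24:3186  25:3573  26:1202  27:3197  28:171  29:1547  30:968  31:1863
  32:608  33:955  34:136  35:2905  36:2575  37:503  38:1310  39:1238
  40:2544  41:962  42:1352  43:1096  44:2847  45:2594  46:2741  47:2244
  48:1445  49:3438  50:2721  51:3020  52:1832  53:1067  54:997  55:3713
  56:3208  57:488  58:1892  59:2458  60:3555
Giant step factor: 705^(-61) ≡ 1955 (mod 3719).
Scan 2268·1955^i mod 3719 for i = 0, 1, …:
  i=0: 2268   i=1: 892   i=2: 3368   i=3: 1810
  i=4: 1781   i=5: 871   i=6: 3222   i=7: 2743
  i=8: 3486   i=9: 1922     …   i=20: 296
  i=21: 2235
Match at i=21, j=16: x = 21·61 + 16 = 1297.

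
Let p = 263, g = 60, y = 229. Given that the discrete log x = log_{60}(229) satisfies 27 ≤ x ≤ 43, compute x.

Compute 60^27 mod 263 = 257, then multiply by 60 repeatedly:
  60^27=257  60^28=166  60^29=229
Found 229 at exponent 29.

29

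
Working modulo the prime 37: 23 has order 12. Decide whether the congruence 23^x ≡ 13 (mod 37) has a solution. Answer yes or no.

no

13 ∈ ⟨23⟩ iff 13^12 ≡ 1 (mod 37), since |⟨23⟩| = 12.
13^12 mod 37 = 10.
Since 10 ≠ 1, 13 does not lie in the subgroup.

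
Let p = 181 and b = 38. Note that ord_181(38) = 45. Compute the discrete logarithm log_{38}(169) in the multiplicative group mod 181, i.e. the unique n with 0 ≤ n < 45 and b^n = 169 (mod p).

13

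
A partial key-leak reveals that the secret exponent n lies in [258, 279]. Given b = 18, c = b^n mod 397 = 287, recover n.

Compute 18^258 mod 397 = 287, then multiply by 18 repeatedly:
  18^258=287
Found 287 at exponent 258.

258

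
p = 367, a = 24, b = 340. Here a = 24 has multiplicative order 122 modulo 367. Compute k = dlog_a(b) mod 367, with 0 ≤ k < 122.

Baby-step giant-step with m = ceil(sqrt(122)) = 12.
Baby table (24^j mod 367 for j=0..11):
  0:1  1:24  2:209  3:245  4:8  5:192  6:204  7:125
  8:64  9:68  10:164  11:266
Giant step factor: 24^(-12) ≡ 81 (mod 367).
Scan 340·81^i mod 367 for i = 0, 1, …:
  i=0: 340   i=1: 15   i=2: 114   i=3: 59
  i=4: 8
Match at i=4, j=4: k = 4·12 + 4 = 52.

52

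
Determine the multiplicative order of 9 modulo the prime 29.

14

The order of 9 must divide p − 1 = 28 = 2^2 · 7.
Divisors: 1, 2, 4, 7, 14, 28.
Check each in increasing order: 9^1 ≡ 9;  9^2 ≡ 23;  9^4 ≡ 7;  9^7 ≡ 28;  9^14 ≡ 1.
Smallest exponent giving 1 is 14.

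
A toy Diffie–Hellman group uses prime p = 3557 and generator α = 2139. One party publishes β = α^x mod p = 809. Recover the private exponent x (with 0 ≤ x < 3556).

3512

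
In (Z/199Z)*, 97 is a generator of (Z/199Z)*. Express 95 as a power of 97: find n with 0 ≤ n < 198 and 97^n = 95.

71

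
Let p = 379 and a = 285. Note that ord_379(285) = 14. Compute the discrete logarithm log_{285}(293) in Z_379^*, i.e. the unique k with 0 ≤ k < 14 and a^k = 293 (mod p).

5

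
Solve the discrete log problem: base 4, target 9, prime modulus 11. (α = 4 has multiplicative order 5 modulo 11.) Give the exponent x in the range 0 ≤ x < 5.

3

Successive powers of 4 modulo 11:
  4^0=1  4^1=4  4^2=5  4^3=9
So 4^3 ≡ 9 (mod 11), giving x = 3.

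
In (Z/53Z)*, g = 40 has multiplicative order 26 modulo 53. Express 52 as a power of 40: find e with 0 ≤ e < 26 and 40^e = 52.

13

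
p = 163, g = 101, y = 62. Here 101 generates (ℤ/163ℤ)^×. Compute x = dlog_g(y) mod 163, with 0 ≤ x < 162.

82

Baby-step giant-step with m = ceil(sqrt(162)) = 13.
Baby table (101^j mod 163 for j=0..12):
  0:1  1:101  2:95  3:141  4:60  5:29  6:158  7:147
  8:14  9:110  10:26  11:18  12:25
Giant step factor: 101^(-13) ≡ 108 (mod 163).
Scan 62·108^i mod 163 for i = 0, 1, …:
  i=0: 62   i=1: 13   i=2: 100   i=3: 42
  i=4: 135   i=5: 73   i=6: 60
Match at i=6, j=4: x = 6·13 + 4 = 82.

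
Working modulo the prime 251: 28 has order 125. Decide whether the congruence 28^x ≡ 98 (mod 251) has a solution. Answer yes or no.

no

98 ∈ ⟨28⟩ iff 98^125 ≡ 1 (mod 251), since |⟨28⟩| = 125.
98^125 mod 251 = 250.
Since 250 ≠ 1, 98 does not lie in the subgroup.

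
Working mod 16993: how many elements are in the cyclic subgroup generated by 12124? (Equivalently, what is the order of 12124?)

531

The order of 12124 must divide p − 1 = 16992 = 2^5 · 3^2 · 59.
Divisors: 1, 2, 3, 4, 6, 8, 9, 12, 16, 18, 24, 32, 36, 48, 59, 72, 96, 118, 144, 177, 236, 288, 354, 472, 531, 708, 944, 1062, 1416, 1888, 2124, 2832, 4248, 5664, 8496, 16992.
Check each in increasing order: 12124^1 ≡ 12124;  12124^2 ≡ 1926;  12124^3 ≡ 2442;  12124^4 ≡ 5002;  12124^6 ≡ 15814;  12124^8 ≡ 6308;  12124^9 ≡ 9692;  12124^12 ≡ 13608;  12124^16 ≡ 10251;  12124^18 ≡ 14553;  12124^24 ≡ 4943;  12124^32 ≡ 15282;  12124^36 ≡ 6050;  12124^48 ≡ 14308;  12124^59 ≡ 7190;  12124^72 ≡ 16571;  12124^96 ≡ 4193;  12124^118 ≡ 3394;  12124^144 ≡ 8154;  12124^177 ≡ 912;  12124^236 ≡ 14975;  12124^288 ≡ 11100;  12124^354 ≡ 16080;  12124^472 ≡ 10997;  12124^531 ≡ 1.
Smallest exponent giving 1 is 531.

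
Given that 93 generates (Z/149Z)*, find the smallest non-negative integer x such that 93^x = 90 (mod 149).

Baby-step giant-step with m = ceil(sqrt(148)) = 13.
Baby table (93^j mod 149 for j=0..12):
  0:1  1:93  2:7  3:55  4:49  5:87  6:45  7:13
  8:17  9:91  10:119  11:41  12:88
Giant step factor: 93^(-13) ≡ 27 (mod 149).
Scan 90·27^i mod 149 for i = 0, 1, …:
  i=0: 90   i=1: 46   i=2: 50   i=3: 9
  i=4: 94   i=5: 5   i=6: 135   i=7: 69
  i=8: 75   i=9: 88
Match at i=9, j=12: x = 9·13 + 12 = 129.

129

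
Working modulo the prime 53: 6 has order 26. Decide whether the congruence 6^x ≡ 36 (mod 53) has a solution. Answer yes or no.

yes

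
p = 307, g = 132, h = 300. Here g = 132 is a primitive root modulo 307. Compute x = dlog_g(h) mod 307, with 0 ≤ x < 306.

Baby-step giant-step with m = ceil(sqrt(306)) = 18.
Baby table (132^j mod 307 for j=0..17):
  0:1  1:132  2:232  3:231  4:99  5:174  6:250  7:151
  8:284  9:34  10:190  11:213  12:179  13:296  14:83  15:211
  16:222  17:139
Giant step factor: 132^(-18) ≡ 81 (mod 307).
Scan 300·81^i mod 307 for i = 0, 1, …:
  i=0: 300   i=1: 47   i=2: 123   i=3: 139
Match at i=3, j=17: x = 3·18 + 17 = 71.

71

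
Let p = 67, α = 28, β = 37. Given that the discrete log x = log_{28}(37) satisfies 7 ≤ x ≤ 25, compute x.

22

Compute 28^7 mod 67 = 48, then multiply by 28 repeatedly:
  28^7=48  28^8=4  28^9=45  28^10=54  28^11=38
  28^12=59  28^13=44  28^14=26  28^15=58  28^16=16
  28^17=46  28^18=15  28^19=18  28^20=35  28^21=42
  28^22=37
Found 37 at exponent 22.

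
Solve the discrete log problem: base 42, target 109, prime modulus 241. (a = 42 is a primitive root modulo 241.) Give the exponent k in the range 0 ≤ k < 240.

119

Baby-step giant-step with m = ceil(sqrt(240)) = 16.
Baby table (42^j mod 241 for j=0..15):
  0:1  1:42  2:77  3:101  4:145  5:65  6:79  7:185
  8:58  9:26  10:128  11:74  12:216  13:155  14:3  15:126
Giant step factor: 42^(-16) ≡ 24 (mod 241).
Scan 109·24^i mod 241 for i = 0, 1, …:
  i=0: 109   i=1: 206   i=2: 124   i=3: 84
  i=4: 88   i=5: 184   i=6: 78   i=7: 185
Match at i=7, j=7: k = 7·16 + 7 = 119.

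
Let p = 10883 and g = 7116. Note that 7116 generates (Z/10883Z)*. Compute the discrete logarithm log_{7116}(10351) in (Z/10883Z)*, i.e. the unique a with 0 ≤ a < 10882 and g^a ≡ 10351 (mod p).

7715

Baby-step giant-step with m = ceil(sqrt(10882)) = 105.
Baby table (7116^j mod 10883 for j=0..104):
  0:1  1:7116  2:9740  3:6896  4:489  5:8047  6:6989  7:9297
  8:10578  9:6220  10:359  11:8022  12:3217  13:5223  14:1423  15:4878
  16:5961  17:7425  18:10218  19:1965  20:9168  21:6786  22:1305  23:3181
  24:10239  25:9922  26:6931  27:10123  28:691  29:8923  30:4646  31:9265
  32:526  33:10147  34:8230  35:3257  36:6905  37:10118  38:8643  39:3755
  40:2815  41:6820  42:3823  43:7851  44:5277  45:4782  46:8454  47:8323
  48:1182  49:9436  50:9349  51:10588  52:1199  53:10695  54:801  55:8107
  56:9512  57:6015  58:10784  59:2911  60:4327  61:2925  62:6004  63:8689
  64:4601  65:4652  66:8429  67:4551  68:7991  69:281  70:8007  71:5307
  72:602  73:6813  74:8426  75:4969  76:537  77:1359  78:6540  79:2932
  80:1401  81:688  82:9341  83:8075  84:10343  85:9942  86:7772  87:9029
  88:8015  89:7820  90:2341  91:7566  92:1455  93:4047  94:2034  95:10437
  96:4100  97:9160  98:4273  99:10449  100:2428  101:6327  102:10844  103:5434
  104:1045
Giant step factor: 7116^(-105) ≡ 4901 (mod 10883).
Scan 10351·4901^i mod 10883 for i = 0, 1, …:
  i=0: 10351   i=1: 4588   i=2: 1510   i=3: 70
  i=4: 5697   i=5: 6102   i=6: 10301   i=7: 9847
  i=8: 4925   i=9: 9814     …   i=72: 7332
  i=73: 9349
Match at i=73, j=50: a = 73·105 + 50 = 7715.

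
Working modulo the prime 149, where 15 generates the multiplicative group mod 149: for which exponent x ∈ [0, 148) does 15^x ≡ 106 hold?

Baby-step giant-step with m = ceil(sqrt(148)) = 13.
Baby table (15^j mod 149 for j=0..12):
  0:1  1:15  2:76  3:97  4:114  5:71  6:22  7:32
  8:33  9:48  10:124  11:72  12:37
Giant step factor: 15^(-13) ≡ 109 (mod 149).
Scan 106·109^i mod 149 for i = 0, 1, …:
  i=0: 106   i=1: 81   i=2: 38   i=3: 119
  i=4: 8   i=5: 127   i=6: 135   i=7: 113
  i=8: 99   i=9: 63   i=10: 13   i=11: 76
Match at i=11, j=2: x = 11·13 + 2 = 145.

145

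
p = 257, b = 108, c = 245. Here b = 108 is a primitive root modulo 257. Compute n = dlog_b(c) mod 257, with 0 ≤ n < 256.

Baby-step giant-step with m = ceil(sqrt(256)) = 16.
Baby table (108^j mod 257 for j=0..15):
  0:1  1:108  2:99  3:155  4:35  5:182  6:124  7:28
  8:197  9:202  10:228  11:209  12:213  13:131  14:13  15:119
Giant step factor: 108^(-16) ≡ 129 (mod 257).
Scan 245·129^i mod 257 for i = 0, 1, …:
  i=0: 245   i=1: 251   i=2: 254   i=3: 127
  i=4: 192   i=5: 96   i=6: 48   i=7: 24
  i=8: 12   i=9: 6     …   i=13: 161
  i=14: 209
Match at i=14, j=11: n = 14·16 + 11 = 235.

235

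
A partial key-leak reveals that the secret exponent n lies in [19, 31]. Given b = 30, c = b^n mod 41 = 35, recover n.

27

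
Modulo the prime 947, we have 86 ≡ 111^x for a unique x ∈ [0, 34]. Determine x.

20

Compute 111^0 mod 947 = 1, then multiply by 111 repeatedly:
  111^0=1  111^1=111  111^2=10  111^3=163  111^4=100
  111^5=683  111^6=53  111^7=201  111^8=530  111^9=116
  111^10=565  111^11=213  111^12=915  111^13=236  111^14=627
  111^15=466  111^16=588  111^17=872  111^18=198  111^19=197
  111^20=86
Found 86 at exponent 20.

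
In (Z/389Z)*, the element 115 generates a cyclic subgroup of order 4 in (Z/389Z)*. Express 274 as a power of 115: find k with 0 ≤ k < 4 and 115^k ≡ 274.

Successive powers of 115 modulo 389:
  115^0=1  115^1=115  115^2=388  115^3=274
So 115^3 ≡ 274 (mod 389), giving k = 3.

3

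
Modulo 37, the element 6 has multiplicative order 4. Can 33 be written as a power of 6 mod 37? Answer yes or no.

no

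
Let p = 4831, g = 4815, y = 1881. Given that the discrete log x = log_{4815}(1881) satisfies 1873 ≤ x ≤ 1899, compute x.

Compute 4815^1873 mod 4831 = 3150, then multiply by 4815 repeatedly:
  4815^1873=3150  4815^1874=2741  4815^1875=4454  4815^1876=1201  4815^1877=108
  4815^1878=3103  4815^1879=3493  4815^1880=2084  4815^1881=473  4815^1882=2094
  4815^1883=313  4815^1884=4654  4815^1885=2832  4815^1886=2998  4815^1887=342
  4815^1888=4190  4815^1889=594  4815^1890=158  4815^1891=2303  4815^1892=1800
  4815^1893=186  4815^1894=1855  4815^1895=4137  4815^1896=1442  4815^1897=1083
  4815^1898=1996  4815^1899=1881
Found 1881 at exponent 1899.

1899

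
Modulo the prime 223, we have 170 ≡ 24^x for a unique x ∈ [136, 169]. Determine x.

Compute 24^136 mod 223 = 100, then multiply by 24 repeatedly:
  24^136=100  24^137=170
Found 170 at exponent 137.

137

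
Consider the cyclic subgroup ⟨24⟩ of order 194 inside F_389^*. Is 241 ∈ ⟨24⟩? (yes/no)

no

241 ∈ ⟨24⟩ iff 241^194 ≡ 1 (mod 389), since |⟨24⟩| = 194.
241^194 mod 389 = 388.
Since 388 ≠ 1, 241 does not lie in the subgroup.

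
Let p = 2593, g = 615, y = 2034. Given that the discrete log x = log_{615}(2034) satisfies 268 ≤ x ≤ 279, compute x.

277

Compute 615^268 mod 2593 = 864, then multiply by 615 repeatedly:
  615^268=864  615^269=2388  615^270=982  615^271=2354  615^272=816
  615^273=1391  615^274=2368  615^275=1647  615^276=1635  615^277=2034
Found 2034 at exponent 277.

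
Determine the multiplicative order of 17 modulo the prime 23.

The order of 17 must divide p − 1 = 22 = 2 · 11.
Divisors: 1, 2, 11, 22.
Check each in increasing order: 17^1 ≡ 17;  17^2 ≡ 13;  17^11 ≡ 22;  17^22 ≡ 1.
Smallest exponent giving 1 is 22.

22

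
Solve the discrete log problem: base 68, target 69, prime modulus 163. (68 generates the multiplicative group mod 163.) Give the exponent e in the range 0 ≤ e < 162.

Baby-step giant-step with m = ceil(sqrt(162)) = 13.
Baby table (68^j mod 163 for j=0..12):
  0:1  1:68  2:60  3:5  4:14  5:137  6:25  7:70
  8:33  9:125  10:24  11:2  12:136
Giant step factor: 68^(-13) ≡ 72 (mod 163).
Scan 69·72^i mod 163 for i = 0, 1, …:
  i=0: 69   i=1: 78   i=2: 74   i=3: 112
  i=4: 77   i=5: 2
Match at i=5, j=11: e = 5·13 + 11 = 76.

76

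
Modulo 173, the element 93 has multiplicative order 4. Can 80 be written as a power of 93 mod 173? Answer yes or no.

⟨93⟩ has order 4; its elements mod 173 are {1, 80, 93, 172}.
80 is in this set.

yes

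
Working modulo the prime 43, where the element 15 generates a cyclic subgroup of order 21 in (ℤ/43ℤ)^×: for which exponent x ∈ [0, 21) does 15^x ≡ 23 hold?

20

Successive powers of 15 modulo 43:
  15^0=1  15^1=15  15^2=10  15^3=21  15^4=14  15^5=38
  15^6=11  15^7=36  15^8=24  15^9=16  15^10=25  15^11=31
  15^12=35  15^13=9  15^14=6  15^15=4  15^16=17  15^17=40
  15^18=41  15^19=13  15^20=23
So 15^20 ≡ 23 (mod 43), giving x = 20.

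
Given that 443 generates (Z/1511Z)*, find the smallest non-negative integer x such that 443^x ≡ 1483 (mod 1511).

Baby-step giant-step with m = ceil(sqrt(1510)) = 39.
Baby table (443^j mod 1511 for j=0..38):
  0:1  1:443  2:1330  3:1411  4:1030  5:1479  6:934  7:1259
  8:178  9:282  10:1024  11:332  12:509  13:348  14:42  15:474
  16:1464  17:333  18:952  19:167  20:1453  21:1504  22:1432  23:1267
  24:700  25:345  26:224  27:1017  28:253  29:265  30:1048  31:387
  32:698  33:970  34:586  35:1217  36:1215  37:329  38:691
Giant step factor: 443^(-39) ≡ 368 (mod 1511).
Scan 1483·368^i mod 1511 for i = 0, 1, …:
  i=0: 1483   i=1: 273   i=2: 738   i=3: 1115
  i=4: 839   i=5: 508   i=6: 1091   i=7: 1073
  i=8: 493   i=9: 104     …   i=15: 49
  i=16: 1411
Match at i=16, j=3: x = 16·39 + 3 = 627.

627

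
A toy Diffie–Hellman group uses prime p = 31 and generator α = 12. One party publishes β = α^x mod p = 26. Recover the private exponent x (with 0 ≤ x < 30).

Successive powers of 12 modulo 31:
  12^0=1  12^1=12  12^2=20  12^3=23  12^4=28  12^5=26
So 12^5 ≡ 26 (mod 31), giving x = 5.

5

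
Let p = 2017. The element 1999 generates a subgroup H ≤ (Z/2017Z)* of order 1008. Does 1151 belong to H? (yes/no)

1151 ∈ ⟨1999⟩ iff 1151^1008 ≡ 1 (mod 2017), since |⟨1999⟩| = 1008.
1151^1008 mod 2017 = 1.
Since 1 = 1, 1151 lies in the subgroup.

yes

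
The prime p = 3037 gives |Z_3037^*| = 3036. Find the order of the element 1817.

The order of 1817 must divide p − 1 = 3036 = 2^2 · 3 · 11 · 23.
Divisors: 1, 2, 3, 4, 6, 11, 12, 22, 23, 33, 44, 46, 66, 69, 92, 132, 138, 253, 276, 506, 759, 1012, 1518, 3036.
Check each in increasing order: 1817^1 ≡ 1817;  1817^2 ≡ 270;  1817^3 ≡ 1633;  1817^4 ≡ 12;  1817^6 ≡ 203;  1817^11 ≡ 1303;  1817^12 ≡ 1728;  1817^22 ≡ 126;  1817^23 ≡ 1167;  1817^33 ≡ 180;  1817^44 ≡ 691;  1817^46 ≡ 1313;  1817^66 ≡ 2030;  1817^69 ≡ 1623;  1817^92 ≡ 1990;  1817^132 ≡ 2728;  1817^138 ≡ 1050;  1817^253 ≡ 2756;  1817^276 ≡ 69;  1817^506 ≡ 3036;  1817^759 ≡ 281;  1817^1012 ≡ 1.
Smallest exponent giving 1 is 1012.

1012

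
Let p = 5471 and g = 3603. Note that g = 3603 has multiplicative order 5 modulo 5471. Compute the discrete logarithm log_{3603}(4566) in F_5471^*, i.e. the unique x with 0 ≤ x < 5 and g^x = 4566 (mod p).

4

Successive powers of 3603 modulo 5471:
  3603^0=1  3603^1=3603  3603^2=4397  3603^3=3846  3603^4=4566
So 3603^4 ≡ 4566 (mod 5471), giving x = 4.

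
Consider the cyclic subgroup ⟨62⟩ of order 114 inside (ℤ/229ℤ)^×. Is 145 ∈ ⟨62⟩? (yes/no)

145 ∈ ⟨62⟩ iff 145^114 ≡ 1 (mod 229), since |⟨62⟩| = 114.
145^114 mod 229 = 228.
Since 228 ≠ 1, 145 does not lie in the subgroup.

no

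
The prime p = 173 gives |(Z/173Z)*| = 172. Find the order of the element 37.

86

The order of 37 must divide p − 1 = 172 = 2^2 · 43.
Divisors: 1, 2, 4, 43, 86, 172.
Check each in increasing order: 37^1 ≡ 37;  37^2 ≡ 158;  37^4 ≡ 52;  37^43 ≡ 172;  37^86 ≡ 1.
Smallest exponent giving 1 is 86.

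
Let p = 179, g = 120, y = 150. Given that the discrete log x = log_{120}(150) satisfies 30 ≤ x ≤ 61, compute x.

Compute 120^30 mod 179 = 14, then multiply by 120 repeatedly:
  120^30=14  120^31=69  120^32=46  120^33=150
Found 150 at exponent 33.

33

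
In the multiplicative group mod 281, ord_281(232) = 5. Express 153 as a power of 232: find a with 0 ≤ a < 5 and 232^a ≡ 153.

Successive powers of 232 modulo 281:
  232^0=1  232^1=232  232^2=153
So 232^2 ≡ 153 (mod 281), giving a = 2.

2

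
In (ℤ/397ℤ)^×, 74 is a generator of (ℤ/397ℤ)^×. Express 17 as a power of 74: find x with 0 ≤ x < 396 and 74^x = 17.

339

Baby-step giant-step with m = ceil(sqrt(396)) = 20.
Baby table (74^j mod 397 for j=0..19):
  0:1  1:74  2:315  3:284  4:372  5:135  6:65  7:46
  8:228  9:198  10:360  11:41  12:255  13:211  14:131  15:166
  16:374  17:283  18:298  19:217
Giant step factor: 74^(-20) ≡ 29 (mod 397).
Scan 17·29^i mod 397 for i = 0, 1, …:
  i=0: 17   i=1: 96   i=2: 5   i=3: 145
  i=4: 235   i=5: 66   i=6: 326   i=7: 323
  i=8: 236   i=9: 95     …   i=15: 117
  i=16: 217
Match at i=16, j=19: x = 16·20 + 19 = 339.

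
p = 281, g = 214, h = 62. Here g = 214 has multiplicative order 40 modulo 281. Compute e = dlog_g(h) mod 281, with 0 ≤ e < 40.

26

Successive powers of 214 modulo 281:
  214^0=1  214^1=214  214^2=274  214^3=188  214^4=49  214^5=89
  214^6=219  214^7=220  214^8=153  214^9=146  214^10=53  214^11=102
  214^12=191  214^13=129  214^14=68  214^15=221  214^16=86  214^17=139
  214^18=241  214^19=151  214^20=280  214^21=67  214^22=7  214^23=93
  214^24=232  214^25=192  214^26=62
So 214^26 ≡ 62 (mod 281), giving e = 26.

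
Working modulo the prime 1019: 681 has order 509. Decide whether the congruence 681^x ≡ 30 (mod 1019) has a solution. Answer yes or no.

no

30 ∈ ⟨681⟩ iff 30^509 ≡ 1 (mod 1019), since |⟨681⟩| = 509.
30^509 mod 1019 = 1018.
Since 1018 ≠ 1, 30 does not lie in the subgroup.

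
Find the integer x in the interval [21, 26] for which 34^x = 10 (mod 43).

26

Compute 34^21 mod 43 = 42, then multiply by 34 repeatedly:
  34^21=42  34^22=9  34^23=5  34^24=41  34^25=18
  34^26=10
Found 10 at exponent 26.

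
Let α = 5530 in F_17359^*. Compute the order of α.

The order of 5530 must divide p − 1 = 17358 = 2 · 3 · 11 · 263.
Divisors: 1, 2, 3, 6, 11, 22, 33, 66, 263, 526, 789, 1578, 2893, 5786, 8679, 17358.
Check each in increasing order: 5530^1 ≡ 5530;  5530^2 ≡ 11701;  5530^3 ≡ 9537;  5530^6 ≡ 10568;  5530^11 ≡ 3948;  5530^22 ≡ 15681;  5530^33 ≡ 6394;  5530^66 ≡ 2791;  5530^263 ≡ 131;  5530^526 ≡ 17161;  5530^789 ≡ 8780;  5530^1578 ≡ 14440;  5530^2893 ≡ 1967;  5530^5786 ≡ 15391;  5530^8679 ≡ 1.
Smallest exponent giving 1 is 8679.

8679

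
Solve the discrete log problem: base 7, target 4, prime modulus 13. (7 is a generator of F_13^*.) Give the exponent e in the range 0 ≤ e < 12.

10

Successive powers of 7 modulo 13:
  7^0=1  7^1=7  7^2=10  7^3=5  7^4=9  7^5=11
  7^6=12  7^7=6  7^8=3  7^9=8  7^10=4
So 7^10 ≡ 4 (mod 13), giving e = 10.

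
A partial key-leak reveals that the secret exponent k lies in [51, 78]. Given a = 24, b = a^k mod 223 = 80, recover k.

77

Compute 24^51 mod 223 = 52, then multiply by 24 repeatedly:
  24^51=52  24^52=133  24^53=70  24^54=119  24^55=180
  24^56=83  24^57=208  24^58=86  24^59=57  24^60=30
  24^61=51  24^62=109  24^63=163  24^64=121  24^65=5
  24^66=120  24^67=204  24^68=213  24^69=206  24^70=38
  24^71=20  24^72=34  24^73=147  24^74=183  24^75=155
  24^76=152  24^77=80
Found 80 at exponent 77.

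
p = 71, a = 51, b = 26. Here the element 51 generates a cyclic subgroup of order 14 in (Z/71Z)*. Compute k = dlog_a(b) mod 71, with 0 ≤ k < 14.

Successive powers of 51 modulo 71:
  51^0=1  51^1=51  51^2=45  51^3=23  51^4=37  51^5=41
  51^6=32  51^7=70  51^8=20  51^9=26
So 51^9 ≡ 26 (mod 71), giving k = 9.

9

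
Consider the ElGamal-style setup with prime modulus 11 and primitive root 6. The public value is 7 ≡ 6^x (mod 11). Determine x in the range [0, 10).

Successive powers of 6 modulo 11:
  6^0=1  6^1=6  6^2=3  6^3=7
So 6^3 ≡ 7 (mod 11), giving x = 3.

3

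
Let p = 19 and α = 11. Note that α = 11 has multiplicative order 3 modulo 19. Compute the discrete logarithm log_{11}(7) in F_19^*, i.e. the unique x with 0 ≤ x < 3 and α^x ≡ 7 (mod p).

Successive powers of 11 modulo 19:
  11^0=1  11^1=11  11^2=7
So 11^2 ≡ 7 (mod 19), giving x = 2.

2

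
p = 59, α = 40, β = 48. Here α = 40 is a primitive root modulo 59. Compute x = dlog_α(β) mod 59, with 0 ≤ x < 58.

Baby-step giant-step with m = ceil(sqrt(58)) = 8.
Baby table (40^j mod 59 for j=0..7):
  0:1  1:40  2:7  3:44  4:49  5:13  6:48  7:32
Giant step factor: 40^(-8) ≡ 36 (mod 59).
Scan 48·36^i mod 59 for i = 0, 1, …:
  i=0: 48
Match at i=0, j=6: x = 0·8 + 6 = 6.

6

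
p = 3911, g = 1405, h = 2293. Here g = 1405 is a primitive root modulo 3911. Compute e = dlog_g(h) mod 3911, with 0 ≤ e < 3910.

1046

Baby-step giant-step with m = ceil(sqrt(3910)) = 63.
Baby table (1405^j mod 3911 for j=0..62):
  0:1  1:1405  2:2881  3:3831  4:1019  5:269  6:2489  7:611
  8:1946  9:341  10:1963  11:760  12:97  13:3311  14:1776  15:62
  16:1068  17:2627  18:2862  19:602  20:1034  21:1789  22:2683  23:3322
  24:1587  25:465  26:188  27:2103  28:1910  29:604  30:3844  31:3640
  32:2523  33:1449  34:2125  35:1532  36:1410  37:2084  38:2592  39:619
  40:1453  41:3834  42:1323  43:1090  44:2249  45:3668  46:2753  47:3897
  48:3796  49:2687  50:1120  51:1378  52:145  53:353  54:3179  55:133
  56:3048  57:3806  58:1093  59:2553  60:578  61:2513  62:3043
Giant step factor: 1405^(-63) ≡ 1136 (mod 3911).
Scan 2293·1136^i mod 3911 for i = 0, 1, …:
  i=0: 2293   i=1: 122   i=2: 1707   i=3: 3207
  i=4: 2011   i=5: 472   i=6: 385   i=7: 3239
  i=8: 3164   i=9: 95     …   i=15: 2426
  i=16: 2592
Match at i=16, j=38: e = 16·63 + 38 = 1046.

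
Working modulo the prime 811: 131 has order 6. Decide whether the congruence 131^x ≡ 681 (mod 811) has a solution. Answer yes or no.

yes

⟨131⟩ has order 6; its elements mod 811 are {1, 130, 131, 680, 681, 810}.
681 is in this set.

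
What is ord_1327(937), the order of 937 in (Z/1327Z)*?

442

The order of 937 must divide p − 1 = 1326 = 2 · 3 · 13 · 17.
Divisors: 1, 2, 3, 6, 13, 17, 26, 34, 39, 51, 78, 102, 221, 442, 663, 1326.
Check each in increasing order: 937^1 ≡ 937;  937^2 ≡ 822;  937^3 ≡ 554;  937^6 ≡ 379;  937^13 ≡ 642;  937^17 ≡ 790;  937^26 ≡ 794;  937^34 ≡ 410;  937^39 ≡ 180;  937^51 ≡ 112;  937^78 ≡ 552;  937^102 ≡ 601;  937^221 ≡ 1326;  937^442 ≡ 1.
Smallest exponent giving 1 is 442.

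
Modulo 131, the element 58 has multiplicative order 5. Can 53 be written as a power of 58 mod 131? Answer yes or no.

⟨58⟩ has order 5; its elements mod 131 are {1, 53, 58, 61, 89}.
53 is in this set.

yes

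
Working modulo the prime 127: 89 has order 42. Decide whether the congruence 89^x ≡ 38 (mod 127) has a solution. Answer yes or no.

38 ∈ ⟨89⟩ iff 38^42 ≡ 1 (mod 127), since |⟨89⟩| = 42.
38^42 mod 127 = 1.
Since 1 = 1, 38 lies in the subgroup.

yes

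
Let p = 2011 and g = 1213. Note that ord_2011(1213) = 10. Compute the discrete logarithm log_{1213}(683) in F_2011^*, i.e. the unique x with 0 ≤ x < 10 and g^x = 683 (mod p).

7

Successive powers of 1213 modulo 2011:
  1213^0=1  1213^1=1213  1213^2=1328  1213^3=53  1213^4=1948  1213^5=2010
  1213^6=798  1213^7=683
So 1213^7 ≡ 683 (mod 2011), giving x = 7.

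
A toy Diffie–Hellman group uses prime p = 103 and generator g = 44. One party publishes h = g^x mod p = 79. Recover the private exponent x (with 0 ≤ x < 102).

Baby-step giant-step with m = ceil(sqrt(102)) = 11.
Baby table (44^j mod 103 for j=0..10):
  0:1  1:44  2:82  3:3  4:29  5:40  6:9  7:87
  8:17  9:27  10:55
Giant step factor: 44^(-11) ≡ 101 (mod 103).
Scan 79·101^i mod 103 for i = 0, 1, …:
  i=0: 79   i=1: 48   i=2: 7   i=3: 89
  i=4: 28   i=5: 47   i=6: 9
Match at i=6, j=6: x = 6·11 + 6 = 72.

72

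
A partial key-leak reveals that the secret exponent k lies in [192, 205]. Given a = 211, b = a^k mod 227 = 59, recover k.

192

Compute 211^192 mod 227 = 59, then multiply by 211 repeatedly:
  211^192=59
Found 59 at exponent 192.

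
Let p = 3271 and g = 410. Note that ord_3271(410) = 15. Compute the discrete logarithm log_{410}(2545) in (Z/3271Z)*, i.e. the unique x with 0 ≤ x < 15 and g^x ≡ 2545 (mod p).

14

Successive powers of 410 modulo 3271:
  410^0=1  410^1=410  410^2=1279  410^3=1030  410^4=341  410^5=2428
  410^6=1096  410^7=1233  410^8=1796  410^9=385  410^10=842  410^11=1765
  410^12=759  410^13=445  410^14=2545
So 410^14 ≡ 2545 (mod 3271), giving x = 14.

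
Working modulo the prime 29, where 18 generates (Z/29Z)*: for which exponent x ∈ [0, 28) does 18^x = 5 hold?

2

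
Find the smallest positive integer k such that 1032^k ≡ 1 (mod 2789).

2788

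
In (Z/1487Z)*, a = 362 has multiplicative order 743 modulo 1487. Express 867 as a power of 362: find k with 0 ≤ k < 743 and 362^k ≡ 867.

99

Baby-step giant-step with m = ceil(sqrt(743)) = 28.
Baby table (362^j mod 1487 for j=0..27):
  0:1  1:362  2:188  3:1141  4:1143  5:380  6:756  7:64
  8:863  9:136  10:161  11:289  12:528  13:800  14:1122  15:213
  16:1269  17:1382  18:652  19:1078  20:642  21:432  22:249  23:918
  24:715  25:92  26:590  27:939
Giant step factor: 362^(-28) ≡ 204 (mod 1487).
Scan 867·204^i mod 1487 for i = 0, 1, …:
  i=0: 867   i=1: 1402   i=2: 504   i=3: 213
Match at i=3, j=15: k = 3·28 + 15 = 99.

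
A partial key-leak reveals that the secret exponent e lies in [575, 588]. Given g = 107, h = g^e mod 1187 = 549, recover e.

Compute 107^575 mod 1187 = 162, then multiply by 107 repeatedly:
  107^575=162  107^576=716  107^577=644  107^578=62  107^579=699
  107^580=12  107^581=97  107^582=883  107^583=708  107^584=975
  107^585=1056  107^586=227  107^587=549
Found 549 at exponent 587.

587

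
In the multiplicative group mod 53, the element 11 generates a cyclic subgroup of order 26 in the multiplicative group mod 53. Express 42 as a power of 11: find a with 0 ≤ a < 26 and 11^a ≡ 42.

14

Successive powers of 11 modulo 53:
  11^0=1  11^1=11  11^2=15  11^3=6  11^4=13  11^5=37
  11^6=36  11^7=25  11^8=10  11^9=4  11^10=44  11^11=7
  11^12=24  11^13=52  11^14=42
So 11^14 ≡ 42 (mod 53), giving a = 14.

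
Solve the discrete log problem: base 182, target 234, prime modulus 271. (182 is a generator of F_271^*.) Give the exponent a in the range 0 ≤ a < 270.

Baby-step giant-step with m = ceil(sqrt(270)) = 17.
Baby table (182^j mod 271 for j=0..16):
  0:1  1:182  2:62  3:173  4:50  5:157  6:119  7:249
  8:61  9:262  10:259  11:255  12:69  13:92  14:213  15:13
  16:198
Giant step factor: 182^(-17) ≡ 116 (mod 271).
Scan 234·116^i mod 271 for i = 0, 1, …:
  i=0: 234   i=1: 44   i=2: 226   i=3: 200
  i=4: 165   i=5: 170   i=6: 208   i=7: 9
  i=8: 231   i=9: 238     …   i=14: 115
  i=15: 61
Match at i=15, j=8: a = 15·17 + 8 = 263.

263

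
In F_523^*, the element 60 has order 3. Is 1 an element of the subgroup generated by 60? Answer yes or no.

⟨60⟩ has order 3; its elements mod 523 are {1, 60, 462}.
1 is in this set.

yes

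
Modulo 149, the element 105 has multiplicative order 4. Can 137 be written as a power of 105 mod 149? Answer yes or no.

no

137 ∈ ⟨105⟩ iff 137^4 ≡ 1 (mod 149), since |⟨105⟩| = 4.
137^4 mod 149 = 25.
Since 25 ≠ 1, 137 does not lie in the subgroup.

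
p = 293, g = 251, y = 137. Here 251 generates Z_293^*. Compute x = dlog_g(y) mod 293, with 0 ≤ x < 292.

Baby-step giant-step with m = ceil(sqrt(292)) = 18.
Baby table (251^j mod 293 for j=0..17):
  0:1  1:251  2:6  3:41  4:36  5:246  6:216  7:11
  8:124  9:66  10:158  11:103  12:69  13:32  14:121  15:192
  16:140  17:273
Giant step factor: 251^(-18) ≡ 15 (mod 293).
Scan 137·15^i mod 293 for i = 0, 1, …:
  i=0: 137   i=1: 4   i=2: 60   i=3: 21
  i=4: 22   i=5: 37   i=6: 262   i=7: 121
Match at i=7, j=14: x = 7·18 + 14 = 140.

140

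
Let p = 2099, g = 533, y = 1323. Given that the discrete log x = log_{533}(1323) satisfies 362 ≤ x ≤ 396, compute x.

396

Compute 533^362 mod 2099 = 1792, then multiply by 533 repeatedly:
  533^362=1792  533^363=91  533^364=226  533^365=815  533^366=2001
  533^367=241  533^368=414  533^369=267  533^370=1678  533^371=200
  533^372=1650  533^373=2068  533^374=269  533^375=645  533^376=1648
  533^377=1002  533^378=920  533^379=1293  533^380=697  533^381=2077
  533^382=868  533^383=864  533^384=831  533^385=34  533^386=1330
  533^387=1527  533^388=1578  533^389=1474  533^390=616  533^391=884
  533^392=996  533^393=1920  533^394=1147  533^395=542  533^396=1323
Found 1323 at exponent 396.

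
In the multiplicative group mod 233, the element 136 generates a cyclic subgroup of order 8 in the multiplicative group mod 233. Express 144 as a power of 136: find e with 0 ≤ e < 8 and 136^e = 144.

Successive powers of 136 modulo 233:
  136^0=1  136^1=136  136^2=89  136^3=221  136^4=232  136^5=97
  136^6=144
So 136^6 ≡ 144 (mod 233), giving e = 6.

6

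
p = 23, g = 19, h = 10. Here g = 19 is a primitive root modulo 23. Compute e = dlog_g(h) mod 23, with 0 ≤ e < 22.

9

Successive powers of 19 modulo 23:
  19^0=1  19^1=19  19^2=16  19^3=5  19^4=3  19^5=11
  19^6=2  19^7=15  19^8=9  19^9=10
So 19^9 ≡ 10 (mod 23), giving e = 9.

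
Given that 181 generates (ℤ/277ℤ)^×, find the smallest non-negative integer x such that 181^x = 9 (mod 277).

248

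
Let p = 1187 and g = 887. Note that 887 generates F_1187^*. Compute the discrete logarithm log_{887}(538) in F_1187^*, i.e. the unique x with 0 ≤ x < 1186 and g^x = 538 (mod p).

Baby-step giant-step with m = ceil(sqrt(1186)) = 35.
Baby table (887^j mod 1187 for j=0..34):
  0:1  1:887  2:975  3:689  4:1025  5:1120  6:1108  7:1147
  8:130  9:171  10:928  11:545  12:306  13:786  14:413  15:735
  16:282  17:864  18:753  19:817  20:609  21:98  22:275  23:590
  24:1050  25:742  26:556  27:567  28:828  29:870  30:140  31:732
  32:1182  33:313  34:1060
Giant step factor: 887^(-35) ≡ 747 (mod 1187).
Scan 538·747^i mod 1187 for i = 0, 1, …:
  i=0: 538   i=1: 680   i=2: 1111   i=3: 204
  i=4: 452   i=5: 536   i=6: 373   i=7: 873
  i=8: 468   i=9: 618     …   i=20: 964
  i=21: 786
Match at i=21, j=13: x = 21·35 + 13 = 748.

748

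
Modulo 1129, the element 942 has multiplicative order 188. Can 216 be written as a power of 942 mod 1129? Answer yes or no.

yes

216 ∈ ⟨942⟩ iff 216^188 ≡ 1 (mod 1129), since |⟨942⟩| = 188.
216^188 mod 1129 = 1.
Since 1 = 1, 216 lies in the subgroup.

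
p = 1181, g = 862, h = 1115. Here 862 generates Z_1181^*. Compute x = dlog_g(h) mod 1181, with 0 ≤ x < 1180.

518

Baby-step giant-step with m = ceil(sqrt(1180)) = 35.
Baby table (862^j mod 1181 for j=0..34):
  0:1  1:862  2:195  3:388  4:233  5:76  6:557  7:648
  8:1144  9:1174  10:1052  11:997  12:827  13:731  14:649  15:825
  16:188  17:259  18:49  19:903  20:107  21:116  22:788  23:181
  24:130  25:1046  26:549  27:838  28:765  29:432  30:369  31:389
  32:1095  33:271  34:945
Giant step factor: 862^(-35) ≡ 870 (mod 1181).
Scan 1115·870^i mod 1181 for i = 0, 1, …:
  i=0: 1115   i=1: 449   i=2: 900   i=3: 1178
  i=4: 933   i=5: 363   i=6: 483   i=7: 955
  i=8: 607   i=9: 183     …   i=13: 795
  i=14: 765
Match at i=14, j=28: x = 14·35 + 28 = 518.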